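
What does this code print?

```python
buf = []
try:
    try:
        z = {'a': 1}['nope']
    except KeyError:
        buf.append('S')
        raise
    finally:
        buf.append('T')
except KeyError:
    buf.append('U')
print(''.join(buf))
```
STU

finally runs before re-raised exception propagates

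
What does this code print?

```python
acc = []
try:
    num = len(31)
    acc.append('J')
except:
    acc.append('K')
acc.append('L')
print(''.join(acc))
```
KL

Exception raised in try, caught by bare except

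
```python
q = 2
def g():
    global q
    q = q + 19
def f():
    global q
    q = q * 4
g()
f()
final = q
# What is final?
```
84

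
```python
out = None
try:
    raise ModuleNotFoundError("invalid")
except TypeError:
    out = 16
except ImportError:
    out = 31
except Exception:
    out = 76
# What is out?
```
31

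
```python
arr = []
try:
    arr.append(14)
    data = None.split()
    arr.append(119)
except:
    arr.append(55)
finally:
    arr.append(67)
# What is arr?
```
[14, 55, 67]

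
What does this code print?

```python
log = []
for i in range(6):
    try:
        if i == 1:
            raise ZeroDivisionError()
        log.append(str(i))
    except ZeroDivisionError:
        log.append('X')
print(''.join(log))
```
0X2345

Exception on i=1 caught, loop continues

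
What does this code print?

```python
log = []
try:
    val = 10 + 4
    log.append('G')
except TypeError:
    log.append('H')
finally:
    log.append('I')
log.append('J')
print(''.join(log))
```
GIJ

finally runs after normal execution too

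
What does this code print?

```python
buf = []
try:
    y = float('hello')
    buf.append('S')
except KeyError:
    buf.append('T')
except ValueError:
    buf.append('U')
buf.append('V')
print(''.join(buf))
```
UV

ValueError is caught by its specific handler, not KeyError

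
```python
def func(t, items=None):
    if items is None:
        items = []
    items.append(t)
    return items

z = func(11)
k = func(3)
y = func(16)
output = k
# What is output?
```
[3]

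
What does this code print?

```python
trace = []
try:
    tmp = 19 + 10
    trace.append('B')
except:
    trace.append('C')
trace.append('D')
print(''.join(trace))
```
BD

No exception, try block completes normally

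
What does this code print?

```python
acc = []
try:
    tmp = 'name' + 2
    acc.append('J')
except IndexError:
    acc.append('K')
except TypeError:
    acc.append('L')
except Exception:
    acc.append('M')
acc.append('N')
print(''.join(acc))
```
LN

TypeError matches before generic Exception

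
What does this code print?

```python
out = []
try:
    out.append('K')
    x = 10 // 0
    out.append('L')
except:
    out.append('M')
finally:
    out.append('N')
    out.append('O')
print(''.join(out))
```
KMNO

Code before exception runs, then except, then all of finally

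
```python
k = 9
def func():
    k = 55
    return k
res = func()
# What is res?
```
55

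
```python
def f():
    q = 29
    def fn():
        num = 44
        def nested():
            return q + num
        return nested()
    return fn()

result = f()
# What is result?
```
73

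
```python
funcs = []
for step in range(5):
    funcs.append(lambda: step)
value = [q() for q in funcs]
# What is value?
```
[4, 4, 4, 4, 4]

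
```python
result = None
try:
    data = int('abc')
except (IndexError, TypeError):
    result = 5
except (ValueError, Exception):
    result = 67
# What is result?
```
67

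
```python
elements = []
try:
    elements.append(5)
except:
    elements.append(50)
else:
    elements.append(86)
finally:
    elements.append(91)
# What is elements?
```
[5, 86, 91]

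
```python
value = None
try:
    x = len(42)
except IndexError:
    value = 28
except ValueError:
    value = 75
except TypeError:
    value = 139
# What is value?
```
139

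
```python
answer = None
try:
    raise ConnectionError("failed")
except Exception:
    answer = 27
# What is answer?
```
27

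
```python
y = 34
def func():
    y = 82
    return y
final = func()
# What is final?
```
82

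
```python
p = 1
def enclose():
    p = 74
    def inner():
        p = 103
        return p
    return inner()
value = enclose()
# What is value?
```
103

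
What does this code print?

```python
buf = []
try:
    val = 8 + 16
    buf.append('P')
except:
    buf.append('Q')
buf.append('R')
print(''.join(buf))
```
PR

No exception, try block completes normally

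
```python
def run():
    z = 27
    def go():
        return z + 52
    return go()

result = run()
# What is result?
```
79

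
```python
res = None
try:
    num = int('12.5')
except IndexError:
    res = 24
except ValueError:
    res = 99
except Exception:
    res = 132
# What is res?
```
99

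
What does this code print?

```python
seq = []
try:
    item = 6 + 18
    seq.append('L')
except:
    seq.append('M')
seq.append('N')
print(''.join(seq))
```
LN

No exception, try block completes normally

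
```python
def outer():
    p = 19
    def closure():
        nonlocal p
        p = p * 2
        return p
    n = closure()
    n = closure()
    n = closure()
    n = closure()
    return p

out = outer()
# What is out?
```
304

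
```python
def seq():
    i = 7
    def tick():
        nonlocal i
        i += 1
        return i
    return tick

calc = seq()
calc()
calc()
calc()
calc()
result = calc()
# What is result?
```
12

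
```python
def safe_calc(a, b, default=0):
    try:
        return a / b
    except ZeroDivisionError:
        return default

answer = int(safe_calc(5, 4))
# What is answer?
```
1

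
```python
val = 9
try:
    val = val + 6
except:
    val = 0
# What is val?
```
15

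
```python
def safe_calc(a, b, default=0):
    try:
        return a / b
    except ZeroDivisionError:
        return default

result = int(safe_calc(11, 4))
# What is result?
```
2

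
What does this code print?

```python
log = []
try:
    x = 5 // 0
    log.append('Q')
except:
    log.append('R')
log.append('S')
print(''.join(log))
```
RS

Exception raised in try, caught by bare except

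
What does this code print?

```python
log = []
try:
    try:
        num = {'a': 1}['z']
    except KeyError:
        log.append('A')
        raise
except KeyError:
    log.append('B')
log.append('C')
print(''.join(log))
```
ABC

raise without argument re-raises current exception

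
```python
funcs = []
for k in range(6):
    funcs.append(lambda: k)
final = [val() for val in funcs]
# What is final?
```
[5, 5, 5, 5, 5, 5]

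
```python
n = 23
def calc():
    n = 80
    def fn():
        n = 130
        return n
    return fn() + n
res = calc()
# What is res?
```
210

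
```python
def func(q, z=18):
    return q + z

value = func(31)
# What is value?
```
49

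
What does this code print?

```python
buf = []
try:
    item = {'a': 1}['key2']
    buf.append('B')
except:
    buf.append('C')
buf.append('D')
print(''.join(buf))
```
CD

Exception raised in try, caught by bare except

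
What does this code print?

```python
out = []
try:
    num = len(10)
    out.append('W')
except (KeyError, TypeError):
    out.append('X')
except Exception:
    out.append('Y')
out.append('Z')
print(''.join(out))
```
XZ

TypeError matches tuple containing it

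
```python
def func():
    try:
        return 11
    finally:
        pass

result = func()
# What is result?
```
11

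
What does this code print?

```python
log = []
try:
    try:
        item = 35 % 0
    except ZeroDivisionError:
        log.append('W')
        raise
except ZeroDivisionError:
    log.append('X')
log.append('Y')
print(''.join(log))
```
WXY

raise without argument re-raises current exception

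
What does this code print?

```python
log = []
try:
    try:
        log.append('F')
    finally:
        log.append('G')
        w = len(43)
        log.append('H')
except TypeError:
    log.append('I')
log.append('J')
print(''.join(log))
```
FGIJ

Exception in inner finally caught by outer except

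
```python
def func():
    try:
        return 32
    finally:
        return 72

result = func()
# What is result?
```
72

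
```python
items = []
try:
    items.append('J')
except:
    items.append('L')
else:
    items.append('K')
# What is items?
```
['J', 'K']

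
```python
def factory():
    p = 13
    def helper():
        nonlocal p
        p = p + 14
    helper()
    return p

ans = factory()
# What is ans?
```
27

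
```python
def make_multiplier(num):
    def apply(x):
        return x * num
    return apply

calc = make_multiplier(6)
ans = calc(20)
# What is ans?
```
120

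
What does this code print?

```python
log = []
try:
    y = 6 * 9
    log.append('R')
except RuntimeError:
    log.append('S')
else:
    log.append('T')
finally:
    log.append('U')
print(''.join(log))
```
RTU

else runs before finally when no exception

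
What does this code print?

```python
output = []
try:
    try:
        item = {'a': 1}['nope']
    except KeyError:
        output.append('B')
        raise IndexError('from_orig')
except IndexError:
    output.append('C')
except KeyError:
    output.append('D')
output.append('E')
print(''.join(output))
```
BCE

IndexError raised and caught, original KeyError not re-raised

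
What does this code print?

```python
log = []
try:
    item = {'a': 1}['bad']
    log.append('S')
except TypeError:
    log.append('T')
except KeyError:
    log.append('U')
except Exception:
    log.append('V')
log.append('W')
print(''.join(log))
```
UW

KeyError matches before generic Exception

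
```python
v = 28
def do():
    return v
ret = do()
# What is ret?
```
28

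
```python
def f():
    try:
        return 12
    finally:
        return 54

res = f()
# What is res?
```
54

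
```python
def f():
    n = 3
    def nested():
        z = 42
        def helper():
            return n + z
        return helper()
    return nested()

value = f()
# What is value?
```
45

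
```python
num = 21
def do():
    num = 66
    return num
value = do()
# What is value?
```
66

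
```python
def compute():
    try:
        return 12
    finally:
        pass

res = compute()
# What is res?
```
12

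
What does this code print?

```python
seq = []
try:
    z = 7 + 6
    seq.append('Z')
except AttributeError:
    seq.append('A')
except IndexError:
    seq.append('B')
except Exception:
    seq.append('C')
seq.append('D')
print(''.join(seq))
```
ZD

No exception, try block completes normally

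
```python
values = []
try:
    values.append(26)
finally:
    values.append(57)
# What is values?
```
[26, 57]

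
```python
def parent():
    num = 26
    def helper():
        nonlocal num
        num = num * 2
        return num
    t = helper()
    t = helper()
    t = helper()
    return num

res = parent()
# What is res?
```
208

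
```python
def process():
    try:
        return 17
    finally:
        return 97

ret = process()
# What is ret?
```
97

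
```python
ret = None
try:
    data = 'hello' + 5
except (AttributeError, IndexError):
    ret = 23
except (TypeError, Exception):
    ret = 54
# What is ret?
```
54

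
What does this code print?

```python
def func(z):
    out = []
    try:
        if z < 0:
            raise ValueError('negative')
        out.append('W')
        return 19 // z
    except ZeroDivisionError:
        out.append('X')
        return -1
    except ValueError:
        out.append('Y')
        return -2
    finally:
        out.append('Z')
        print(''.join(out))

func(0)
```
WXZ

z=0 causes ZeroDivisionError, caught, finally prints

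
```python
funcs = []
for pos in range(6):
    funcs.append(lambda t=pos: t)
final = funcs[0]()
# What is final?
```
0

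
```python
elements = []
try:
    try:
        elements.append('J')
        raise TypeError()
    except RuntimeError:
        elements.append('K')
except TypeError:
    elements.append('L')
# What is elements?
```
['J', 'L']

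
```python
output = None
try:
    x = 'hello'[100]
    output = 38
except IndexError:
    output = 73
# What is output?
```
73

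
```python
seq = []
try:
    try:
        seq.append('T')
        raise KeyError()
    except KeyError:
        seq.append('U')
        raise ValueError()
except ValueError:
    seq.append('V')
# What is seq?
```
['T', 'U', 'V']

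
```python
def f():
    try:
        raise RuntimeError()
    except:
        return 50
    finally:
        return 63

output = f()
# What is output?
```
63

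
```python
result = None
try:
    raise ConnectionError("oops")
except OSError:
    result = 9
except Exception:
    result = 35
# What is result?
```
9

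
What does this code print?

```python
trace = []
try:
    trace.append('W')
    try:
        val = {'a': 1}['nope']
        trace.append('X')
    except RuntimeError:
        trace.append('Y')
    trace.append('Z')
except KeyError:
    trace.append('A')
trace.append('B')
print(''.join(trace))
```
WAB

Inner handler doesn't match, propagates to outer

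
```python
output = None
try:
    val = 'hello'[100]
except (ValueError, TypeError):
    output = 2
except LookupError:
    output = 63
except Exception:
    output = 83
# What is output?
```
63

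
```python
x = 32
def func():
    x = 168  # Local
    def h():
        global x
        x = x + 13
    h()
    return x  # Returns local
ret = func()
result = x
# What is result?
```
45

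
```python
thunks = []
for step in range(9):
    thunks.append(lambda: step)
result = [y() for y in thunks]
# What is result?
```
[8, 8, 8, 8, 8, 8, 8, 8, 8]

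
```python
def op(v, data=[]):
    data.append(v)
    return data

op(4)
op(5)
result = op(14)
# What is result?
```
[4, 5, 14]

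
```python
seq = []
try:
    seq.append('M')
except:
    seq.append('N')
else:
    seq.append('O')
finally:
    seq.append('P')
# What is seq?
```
['M', 'O', 'P']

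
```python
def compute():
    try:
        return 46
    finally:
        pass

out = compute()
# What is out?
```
46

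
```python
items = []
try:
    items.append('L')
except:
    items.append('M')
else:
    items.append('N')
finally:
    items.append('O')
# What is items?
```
['L', 'N', 'O']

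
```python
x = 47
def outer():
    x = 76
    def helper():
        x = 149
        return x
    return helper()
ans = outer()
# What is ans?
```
149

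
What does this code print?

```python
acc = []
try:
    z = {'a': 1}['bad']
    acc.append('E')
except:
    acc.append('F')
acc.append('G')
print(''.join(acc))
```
FG

Exception raised in try, caught by bare except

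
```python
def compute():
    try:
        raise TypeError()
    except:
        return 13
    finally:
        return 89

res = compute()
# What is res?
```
89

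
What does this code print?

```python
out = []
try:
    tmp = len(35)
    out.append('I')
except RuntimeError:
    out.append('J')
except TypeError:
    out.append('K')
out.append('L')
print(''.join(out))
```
KL

TypeError is caught by its specific handler, not RuntimeError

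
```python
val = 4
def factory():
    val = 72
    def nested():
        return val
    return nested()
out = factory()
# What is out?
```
72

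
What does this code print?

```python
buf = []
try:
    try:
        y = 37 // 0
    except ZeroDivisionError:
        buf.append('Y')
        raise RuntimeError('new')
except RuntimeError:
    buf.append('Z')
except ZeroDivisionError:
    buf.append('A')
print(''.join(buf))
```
YZ

New RuntimeError raised, caught by outer RuntimeError handler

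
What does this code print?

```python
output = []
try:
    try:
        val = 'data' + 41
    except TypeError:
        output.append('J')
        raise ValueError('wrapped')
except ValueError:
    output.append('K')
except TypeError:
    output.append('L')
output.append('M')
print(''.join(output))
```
JKM

ValueError raised and caught, original TypeError not re-raised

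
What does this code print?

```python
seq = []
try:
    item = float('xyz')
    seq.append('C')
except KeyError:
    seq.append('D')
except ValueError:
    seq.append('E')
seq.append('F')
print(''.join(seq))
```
EF

ValueError is caught by its specific handler, not KeyError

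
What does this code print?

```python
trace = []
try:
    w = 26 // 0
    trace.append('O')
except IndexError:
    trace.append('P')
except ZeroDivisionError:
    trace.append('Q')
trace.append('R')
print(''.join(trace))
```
QR

ZeroDivisionError is caught by its specific handler, not IndexError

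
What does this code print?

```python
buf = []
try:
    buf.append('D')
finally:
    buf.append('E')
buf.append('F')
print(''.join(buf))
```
DEF

try/finally without except, no exception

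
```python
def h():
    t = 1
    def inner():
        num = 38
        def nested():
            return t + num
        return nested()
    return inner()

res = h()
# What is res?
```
39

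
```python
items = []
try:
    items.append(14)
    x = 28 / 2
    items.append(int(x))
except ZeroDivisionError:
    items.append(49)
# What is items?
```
[14, 14]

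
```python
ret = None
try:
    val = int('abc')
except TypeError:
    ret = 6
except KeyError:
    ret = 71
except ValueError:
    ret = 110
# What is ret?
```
110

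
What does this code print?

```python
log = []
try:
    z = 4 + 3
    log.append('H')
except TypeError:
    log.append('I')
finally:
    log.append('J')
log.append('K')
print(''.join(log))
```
HJK

finally runs after normal execution too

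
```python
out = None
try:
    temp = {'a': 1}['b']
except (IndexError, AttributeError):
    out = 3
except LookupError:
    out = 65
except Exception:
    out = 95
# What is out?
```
65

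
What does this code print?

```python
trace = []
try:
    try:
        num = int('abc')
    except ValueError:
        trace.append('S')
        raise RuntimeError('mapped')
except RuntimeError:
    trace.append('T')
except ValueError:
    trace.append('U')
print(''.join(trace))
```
ST

New RuntimeError raised, caught by outer RuntimeError handler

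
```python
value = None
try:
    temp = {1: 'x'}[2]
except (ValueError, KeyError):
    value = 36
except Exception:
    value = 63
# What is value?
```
36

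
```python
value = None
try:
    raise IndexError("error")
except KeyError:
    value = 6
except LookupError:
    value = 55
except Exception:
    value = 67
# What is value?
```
55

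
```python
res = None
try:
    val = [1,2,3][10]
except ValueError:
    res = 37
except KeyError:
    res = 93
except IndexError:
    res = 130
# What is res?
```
130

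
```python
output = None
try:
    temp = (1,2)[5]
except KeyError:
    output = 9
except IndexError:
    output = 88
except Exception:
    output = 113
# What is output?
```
88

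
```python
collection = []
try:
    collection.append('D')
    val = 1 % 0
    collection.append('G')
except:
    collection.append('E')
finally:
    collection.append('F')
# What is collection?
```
['D', 'E', 'F']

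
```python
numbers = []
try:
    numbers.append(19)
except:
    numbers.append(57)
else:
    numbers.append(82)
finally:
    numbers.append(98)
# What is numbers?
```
[19, 82, 98]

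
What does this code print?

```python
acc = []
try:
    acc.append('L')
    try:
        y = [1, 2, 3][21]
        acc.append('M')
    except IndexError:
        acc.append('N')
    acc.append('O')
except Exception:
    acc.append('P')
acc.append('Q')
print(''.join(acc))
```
LNOQ

Inner exception caught by inner handler, outer continues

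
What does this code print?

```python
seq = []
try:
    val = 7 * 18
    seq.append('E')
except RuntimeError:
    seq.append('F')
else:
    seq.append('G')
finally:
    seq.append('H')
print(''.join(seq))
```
EGH

else runs before finally when no exception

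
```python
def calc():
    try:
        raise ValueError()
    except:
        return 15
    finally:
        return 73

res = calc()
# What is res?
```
73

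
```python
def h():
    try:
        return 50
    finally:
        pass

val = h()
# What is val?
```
50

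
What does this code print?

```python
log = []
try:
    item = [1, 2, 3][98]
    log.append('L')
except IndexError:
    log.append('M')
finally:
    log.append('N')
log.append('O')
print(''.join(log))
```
MNO

finally always runs, even after exception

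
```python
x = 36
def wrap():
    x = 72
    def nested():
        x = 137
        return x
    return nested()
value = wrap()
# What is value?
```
137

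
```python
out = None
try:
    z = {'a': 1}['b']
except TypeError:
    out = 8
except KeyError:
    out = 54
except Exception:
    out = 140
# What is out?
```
54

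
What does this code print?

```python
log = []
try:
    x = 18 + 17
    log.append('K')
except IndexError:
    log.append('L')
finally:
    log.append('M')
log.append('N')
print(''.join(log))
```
KMN

finally runs after normal execution too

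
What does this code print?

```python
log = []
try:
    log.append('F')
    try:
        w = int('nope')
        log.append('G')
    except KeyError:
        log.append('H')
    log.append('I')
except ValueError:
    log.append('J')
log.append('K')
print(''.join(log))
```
FJK

Inner handler doesn't match, propagates to outer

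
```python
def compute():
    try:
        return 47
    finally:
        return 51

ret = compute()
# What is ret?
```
51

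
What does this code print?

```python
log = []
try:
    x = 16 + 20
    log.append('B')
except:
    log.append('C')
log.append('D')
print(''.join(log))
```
BD

No exception, try block completes normally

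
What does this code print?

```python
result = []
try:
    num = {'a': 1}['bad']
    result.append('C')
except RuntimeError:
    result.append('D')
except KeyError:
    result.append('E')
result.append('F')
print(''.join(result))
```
EF

KeyError is caught by its specific handler, not RuntimeError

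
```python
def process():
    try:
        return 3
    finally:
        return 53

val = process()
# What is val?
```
53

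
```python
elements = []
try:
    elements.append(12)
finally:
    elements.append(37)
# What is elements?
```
[12, 37]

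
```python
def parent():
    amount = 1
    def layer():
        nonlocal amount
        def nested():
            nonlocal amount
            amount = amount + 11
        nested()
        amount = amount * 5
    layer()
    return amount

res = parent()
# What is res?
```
60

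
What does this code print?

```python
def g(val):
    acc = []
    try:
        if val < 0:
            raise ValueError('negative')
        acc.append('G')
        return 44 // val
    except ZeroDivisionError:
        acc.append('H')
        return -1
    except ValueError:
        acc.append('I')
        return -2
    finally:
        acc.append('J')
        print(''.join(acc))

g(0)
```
GHJ

val=0 causes ZeroDivisionError, caught, finally prints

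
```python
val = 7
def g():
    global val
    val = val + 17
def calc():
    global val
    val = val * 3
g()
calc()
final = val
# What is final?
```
72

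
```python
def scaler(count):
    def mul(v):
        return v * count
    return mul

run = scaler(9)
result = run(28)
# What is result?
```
252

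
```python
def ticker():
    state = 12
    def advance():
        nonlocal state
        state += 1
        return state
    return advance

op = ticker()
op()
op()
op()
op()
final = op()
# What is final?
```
17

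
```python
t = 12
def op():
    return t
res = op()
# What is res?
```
12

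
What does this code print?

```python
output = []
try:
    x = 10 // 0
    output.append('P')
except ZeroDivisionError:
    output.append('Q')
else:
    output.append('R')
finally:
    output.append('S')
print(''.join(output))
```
QS

Exception: except runs, else skipped, finally runs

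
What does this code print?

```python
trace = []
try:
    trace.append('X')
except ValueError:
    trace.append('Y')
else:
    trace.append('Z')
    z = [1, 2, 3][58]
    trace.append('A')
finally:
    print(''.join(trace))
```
XZ

Try succeeds, else appends 'Z', IndexError in else is uncaught, finally prints before exception propagates ('A' never appended)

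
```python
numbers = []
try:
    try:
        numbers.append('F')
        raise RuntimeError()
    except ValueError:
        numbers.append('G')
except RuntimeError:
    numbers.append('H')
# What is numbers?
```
['F', 'H']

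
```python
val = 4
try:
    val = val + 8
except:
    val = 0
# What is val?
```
12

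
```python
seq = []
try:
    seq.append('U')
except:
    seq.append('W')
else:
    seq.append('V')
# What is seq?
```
['U', 'V']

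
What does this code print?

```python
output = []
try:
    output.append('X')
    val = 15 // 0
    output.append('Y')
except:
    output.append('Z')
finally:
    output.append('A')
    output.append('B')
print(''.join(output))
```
XZAB

Code before exception runs, then except, then all of finally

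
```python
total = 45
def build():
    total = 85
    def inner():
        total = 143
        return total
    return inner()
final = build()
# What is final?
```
143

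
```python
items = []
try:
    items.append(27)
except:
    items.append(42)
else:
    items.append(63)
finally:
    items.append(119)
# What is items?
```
[27, 63, 119]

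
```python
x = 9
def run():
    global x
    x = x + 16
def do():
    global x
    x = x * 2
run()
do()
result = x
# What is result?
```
50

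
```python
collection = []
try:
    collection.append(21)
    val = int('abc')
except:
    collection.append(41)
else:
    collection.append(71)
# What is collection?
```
[21, 41]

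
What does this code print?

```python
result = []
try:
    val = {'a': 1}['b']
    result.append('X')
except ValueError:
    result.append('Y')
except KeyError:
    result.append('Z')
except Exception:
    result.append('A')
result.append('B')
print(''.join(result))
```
ZB

KeyError matches before generic Exception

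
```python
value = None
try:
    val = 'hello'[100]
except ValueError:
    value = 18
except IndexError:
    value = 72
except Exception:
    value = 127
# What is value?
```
72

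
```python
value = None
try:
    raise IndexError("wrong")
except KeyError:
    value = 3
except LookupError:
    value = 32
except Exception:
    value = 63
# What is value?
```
32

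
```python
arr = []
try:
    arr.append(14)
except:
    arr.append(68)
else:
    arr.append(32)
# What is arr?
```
[14, 32]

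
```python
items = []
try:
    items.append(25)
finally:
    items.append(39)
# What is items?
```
[25, 39]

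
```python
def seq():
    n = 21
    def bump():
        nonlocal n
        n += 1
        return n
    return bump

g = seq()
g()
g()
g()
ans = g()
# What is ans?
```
25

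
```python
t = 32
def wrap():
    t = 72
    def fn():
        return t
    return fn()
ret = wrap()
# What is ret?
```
72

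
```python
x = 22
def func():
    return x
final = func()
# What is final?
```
22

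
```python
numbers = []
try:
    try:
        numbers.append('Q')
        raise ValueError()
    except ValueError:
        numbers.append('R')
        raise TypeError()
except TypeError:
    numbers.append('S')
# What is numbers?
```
['Q', 'R', 'S']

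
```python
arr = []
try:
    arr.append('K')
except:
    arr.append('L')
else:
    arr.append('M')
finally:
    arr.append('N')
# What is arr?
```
['K', 'M', 'N']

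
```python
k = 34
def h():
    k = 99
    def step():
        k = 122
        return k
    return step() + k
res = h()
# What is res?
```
221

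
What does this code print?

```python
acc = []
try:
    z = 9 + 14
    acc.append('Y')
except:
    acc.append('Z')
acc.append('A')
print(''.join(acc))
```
YA

No exception, try block completes normally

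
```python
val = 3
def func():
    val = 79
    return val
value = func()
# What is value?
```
79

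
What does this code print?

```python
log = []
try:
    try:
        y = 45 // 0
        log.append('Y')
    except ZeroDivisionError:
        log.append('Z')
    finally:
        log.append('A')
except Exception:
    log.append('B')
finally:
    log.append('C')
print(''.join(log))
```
ZAC

Both finally blocks run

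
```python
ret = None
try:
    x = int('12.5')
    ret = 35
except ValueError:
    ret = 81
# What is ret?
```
81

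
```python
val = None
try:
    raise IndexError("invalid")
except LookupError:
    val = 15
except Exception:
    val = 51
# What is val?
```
15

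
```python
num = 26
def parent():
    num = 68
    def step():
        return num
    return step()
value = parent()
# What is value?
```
68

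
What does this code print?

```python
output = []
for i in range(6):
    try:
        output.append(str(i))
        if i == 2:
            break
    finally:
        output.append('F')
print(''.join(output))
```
0F1F2F

finally runs even when breaking out of loop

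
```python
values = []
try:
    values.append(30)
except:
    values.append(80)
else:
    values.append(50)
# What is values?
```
[30, 50]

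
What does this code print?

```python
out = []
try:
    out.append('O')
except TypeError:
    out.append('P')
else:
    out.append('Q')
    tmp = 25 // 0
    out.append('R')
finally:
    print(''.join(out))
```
OQ

Try succeeds, else appends 'Q', ZeroDivisionError in else is uncaught, finally prints before exception propagates ('R' never appended)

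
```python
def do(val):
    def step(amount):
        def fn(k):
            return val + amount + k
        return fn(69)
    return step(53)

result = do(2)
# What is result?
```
124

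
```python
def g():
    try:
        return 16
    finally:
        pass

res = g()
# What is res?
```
16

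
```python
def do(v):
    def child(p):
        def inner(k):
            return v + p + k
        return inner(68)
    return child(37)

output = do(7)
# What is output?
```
112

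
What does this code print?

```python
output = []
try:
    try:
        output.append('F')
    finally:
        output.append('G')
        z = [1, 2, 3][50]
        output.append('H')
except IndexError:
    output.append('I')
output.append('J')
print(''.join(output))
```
FGIJ

Exception in inner finally caught by outer except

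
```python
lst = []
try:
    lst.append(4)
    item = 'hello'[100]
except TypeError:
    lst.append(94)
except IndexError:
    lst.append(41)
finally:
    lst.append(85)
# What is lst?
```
[4, 41, 85]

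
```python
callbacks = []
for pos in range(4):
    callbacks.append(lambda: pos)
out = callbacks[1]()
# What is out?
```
3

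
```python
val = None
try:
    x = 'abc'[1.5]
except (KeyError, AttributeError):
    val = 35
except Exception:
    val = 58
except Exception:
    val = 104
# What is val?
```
58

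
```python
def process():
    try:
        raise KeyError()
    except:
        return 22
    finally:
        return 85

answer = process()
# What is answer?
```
85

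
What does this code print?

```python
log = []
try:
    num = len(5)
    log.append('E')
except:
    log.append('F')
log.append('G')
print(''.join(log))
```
FG

Exception raised in try, caught by bare except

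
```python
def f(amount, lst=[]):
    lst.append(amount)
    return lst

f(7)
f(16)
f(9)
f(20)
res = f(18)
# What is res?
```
[7, 16, 9, 20, 18]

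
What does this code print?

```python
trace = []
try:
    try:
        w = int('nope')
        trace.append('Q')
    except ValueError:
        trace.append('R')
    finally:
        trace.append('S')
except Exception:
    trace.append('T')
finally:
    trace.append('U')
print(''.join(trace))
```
RSU

Both finally blocks run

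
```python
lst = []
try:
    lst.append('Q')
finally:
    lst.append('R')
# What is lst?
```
['Q', 'R']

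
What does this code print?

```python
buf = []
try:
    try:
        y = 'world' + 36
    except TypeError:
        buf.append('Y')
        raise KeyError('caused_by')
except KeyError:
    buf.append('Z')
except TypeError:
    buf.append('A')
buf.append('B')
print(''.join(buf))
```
YZB

KeyError raised and caught, original TypeError not re-raised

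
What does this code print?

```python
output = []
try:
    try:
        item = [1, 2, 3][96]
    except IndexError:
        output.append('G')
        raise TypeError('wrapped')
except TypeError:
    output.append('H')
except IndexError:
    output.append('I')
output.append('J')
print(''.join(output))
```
GHJ

TypeError raised and caught, original IndexError not re-raised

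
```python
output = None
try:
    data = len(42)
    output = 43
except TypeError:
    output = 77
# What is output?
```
77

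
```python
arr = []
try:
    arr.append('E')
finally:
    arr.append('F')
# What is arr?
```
['E', 'F']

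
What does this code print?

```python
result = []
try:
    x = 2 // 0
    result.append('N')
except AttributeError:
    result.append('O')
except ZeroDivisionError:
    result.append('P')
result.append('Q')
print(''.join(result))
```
PQ

ZeroDivisionError is caught by its specific handler, not AttributeError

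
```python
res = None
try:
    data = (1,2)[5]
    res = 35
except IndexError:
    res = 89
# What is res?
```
89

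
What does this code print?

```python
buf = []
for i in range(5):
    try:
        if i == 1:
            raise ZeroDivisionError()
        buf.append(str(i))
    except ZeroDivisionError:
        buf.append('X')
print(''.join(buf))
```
0X234

Exception on i=1 caught, loop continues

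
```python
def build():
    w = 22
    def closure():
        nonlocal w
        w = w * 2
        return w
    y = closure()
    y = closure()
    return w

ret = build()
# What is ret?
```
88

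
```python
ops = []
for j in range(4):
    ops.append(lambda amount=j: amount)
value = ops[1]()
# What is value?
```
1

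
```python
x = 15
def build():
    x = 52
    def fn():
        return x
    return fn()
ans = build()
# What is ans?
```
52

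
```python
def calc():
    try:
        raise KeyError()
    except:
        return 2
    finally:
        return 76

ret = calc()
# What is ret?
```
76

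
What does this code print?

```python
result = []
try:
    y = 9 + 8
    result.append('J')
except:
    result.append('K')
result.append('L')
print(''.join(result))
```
JL

No exception, try block completes normally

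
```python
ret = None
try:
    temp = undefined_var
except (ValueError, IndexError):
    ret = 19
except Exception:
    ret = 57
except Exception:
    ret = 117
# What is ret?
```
57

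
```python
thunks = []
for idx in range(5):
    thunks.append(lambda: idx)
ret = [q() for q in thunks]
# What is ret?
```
[4, 4, 4, 4, 4]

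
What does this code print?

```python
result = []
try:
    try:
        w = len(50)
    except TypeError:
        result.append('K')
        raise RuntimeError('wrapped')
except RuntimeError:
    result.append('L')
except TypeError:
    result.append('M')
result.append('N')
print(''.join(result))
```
KLN

RuntimeError raised and caught, original TypeError not re-raised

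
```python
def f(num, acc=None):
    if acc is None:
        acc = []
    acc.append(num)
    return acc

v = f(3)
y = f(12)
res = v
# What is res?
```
[3]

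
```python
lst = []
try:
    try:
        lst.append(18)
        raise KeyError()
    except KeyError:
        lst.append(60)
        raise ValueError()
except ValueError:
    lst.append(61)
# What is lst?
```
[18, 60, 61]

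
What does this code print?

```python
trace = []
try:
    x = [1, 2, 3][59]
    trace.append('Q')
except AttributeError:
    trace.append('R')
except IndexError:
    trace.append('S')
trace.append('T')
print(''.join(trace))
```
ST

IndexError is caught by its specific handler, not AttributeError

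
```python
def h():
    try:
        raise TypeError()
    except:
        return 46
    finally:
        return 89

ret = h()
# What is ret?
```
89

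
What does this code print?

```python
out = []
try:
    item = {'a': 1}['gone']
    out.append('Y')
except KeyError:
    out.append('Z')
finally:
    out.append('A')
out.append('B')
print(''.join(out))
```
ZAB

finally always runs, even after exception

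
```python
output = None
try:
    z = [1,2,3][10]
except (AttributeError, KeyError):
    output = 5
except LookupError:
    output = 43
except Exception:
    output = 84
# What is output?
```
43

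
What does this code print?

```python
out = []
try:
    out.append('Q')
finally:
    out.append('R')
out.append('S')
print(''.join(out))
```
QRS

try/finally without except, no exception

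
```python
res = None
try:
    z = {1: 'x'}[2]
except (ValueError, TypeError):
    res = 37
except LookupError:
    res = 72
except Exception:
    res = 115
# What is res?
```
72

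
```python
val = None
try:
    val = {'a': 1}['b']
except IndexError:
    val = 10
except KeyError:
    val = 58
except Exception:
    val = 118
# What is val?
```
58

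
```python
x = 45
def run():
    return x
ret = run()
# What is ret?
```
45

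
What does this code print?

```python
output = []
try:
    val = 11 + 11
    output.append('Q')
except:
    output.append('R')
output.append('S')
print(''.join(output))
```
QS

No exception, try block completes normally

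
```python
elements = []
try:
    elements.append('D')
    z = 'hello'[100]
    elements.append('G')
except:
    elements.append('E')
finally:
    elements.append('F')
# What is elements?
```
['D', 'E', 'F']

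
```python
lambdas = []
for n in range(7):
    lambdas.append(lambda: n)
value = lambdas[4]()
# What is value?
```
6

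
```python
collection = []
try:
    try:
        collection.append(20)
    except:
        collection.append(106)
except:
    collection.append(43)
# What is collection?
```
[20]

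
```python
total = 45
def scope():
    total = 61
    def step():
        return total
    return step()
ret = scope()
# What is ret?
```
61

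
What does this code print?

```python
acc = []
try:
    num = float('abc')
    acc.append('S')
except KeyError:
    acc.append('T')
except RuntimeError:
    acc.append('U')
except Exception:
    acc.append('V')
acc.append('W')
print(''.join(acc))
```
VW

ValueError not specifically caught, falls to Exception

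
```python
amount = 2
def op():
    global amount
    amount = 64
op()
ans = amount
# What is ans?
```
64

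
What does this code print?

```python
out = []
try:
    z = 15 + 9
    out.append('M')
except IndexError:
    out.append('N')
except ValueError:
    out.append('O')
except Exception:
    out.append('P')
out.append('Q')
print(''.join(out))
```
MQ

No exception, try block completes normally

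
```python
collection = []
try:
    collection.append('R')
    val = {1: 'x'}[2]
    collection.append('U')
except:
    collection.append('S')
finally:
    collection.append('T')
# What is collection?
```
['R', 'S', 'T']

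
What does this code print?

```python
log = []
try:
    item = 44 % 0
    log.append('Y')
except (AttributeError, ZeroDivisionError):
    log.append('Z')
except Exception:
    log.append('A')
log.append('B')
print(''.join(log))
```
ZB

ZeroDivisionError matches tuple containing it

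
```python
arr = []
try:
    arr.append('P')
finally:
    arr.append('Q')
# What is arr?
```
['P', 'Q']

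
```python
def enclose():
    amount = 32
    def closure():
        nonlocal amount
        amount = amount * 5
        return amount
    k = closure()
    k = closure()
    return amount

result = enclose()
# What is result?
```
800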